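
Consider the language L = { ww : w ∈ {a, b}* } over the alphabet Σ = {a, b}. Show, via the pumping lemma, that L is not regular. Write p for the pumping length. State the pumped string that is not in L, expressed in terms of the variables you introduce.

Assume L is regular; let p be its pumping constant.
Take w = a^p b^p a^p b^p = uu where u = a^pb^p; then w ∈ L and |w| = 4p ≥ p.
The pumping lemma gives a decomposition w = xyz where |xy| ≤ p and |y| > 0.
Because |xy| ≤ p and w begins with p copies of a, we have y = a^k with 1 ≤ k ≤ p.
Pump with i = 2: xy^2z = a^{p+k} b^p a^p b^p, of length 4p+k. Suppose this equals vv. The string starts with a and ends with b, so v does too; thus the boundary between the two copies of v is a b→a transition. There is exactly one such transition, at position 2p+k, so |v| = 2p+k and |vv| = 4p+2k ≠ 4p+k since k ≥ 1. So xy^2z ∉ L.
Contradiction. Therefore L is not regular.

a^{p+k} b^p a^p b^p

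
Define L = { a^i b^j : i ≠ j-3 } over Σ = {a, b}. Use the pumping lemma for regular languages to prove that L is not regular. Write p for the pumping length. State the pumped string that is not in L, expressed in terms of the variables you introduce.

a^{p+p!} b^{p+p!+3}

Assume L is regular. Let p be the pumping length given by the pumping lemma.
Choose w = a^p b^{p+p!+3}. Since p ≠ (p+p!+3)-3 = p+p!, w ∈ L; and |w| ≥ p.
Write w = xyz as guaranteed by the lemma, with |xy| ≤ p and |y| > 0.
Since the first p symbols of w are all a's and |xy| ≤ p, y lies entirely in the leading a-block: y = a^k for some k with 1 ≤ k ≤ p.
Since 1 ≤ k ≤ p, k divides p!; set t = 1 + p!/k. Then xy^t z has p + (p!/k)·k = p + p! copies of a. Now the a-count is p+p! and (b-count)-3 = (p+p!+3)-3 = p+p!, so i ≠ j-3 fails. So xy^t z = a^{p+p!} b^{p+p!+3} ∉ L.
This is a contradiction; hence L is not regular.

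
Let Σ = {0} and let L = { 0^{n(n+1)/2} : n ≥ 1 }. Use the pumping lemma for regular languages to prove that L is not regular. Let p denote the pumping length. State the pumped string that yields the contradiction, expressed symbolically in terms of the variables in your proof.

Toward a contradiction, assume L is regular with pumping length p.
Take w = 0^{p(p+1)/2} ∈ L with |w| = p(p+1)/2 ≥ p.
Write w = xyz as guaranteed by the lemma, with |xy| ≤ p and y is nonempty.
Then y = 0^k for some k with 1 ≤ k ≤ p.
Pump with i = 2: xy^2z = 0^{p(p+1)/2+k}. Since 1 ≤ k ≤ p, p(p+1)/2 < p(p+1)/2+k ≤ p(p+1)/2+p < (p+1)(p+2)/2, so p(p+1)/2+k is strictly between consecutive triangular numbers. So xy^2z ∉ L.
This is a contradiction; hence L is not regular.

0^{p(p+1)/2+k}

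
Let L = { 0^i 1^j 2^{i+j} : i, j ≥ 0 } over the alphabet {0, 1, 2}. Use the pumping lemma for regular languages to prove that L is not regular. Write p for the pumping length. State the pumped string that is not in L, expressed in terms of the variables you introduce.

Assume L is regular; let p be its pumping constant.
Take w = 0^p 1^p 2^{2p} ∈ L (with i=j=p, i+j=2p), |w| = 4p ≥ p.
Write w = xyz as guaranteed by the lemma, with |xy| ≤ p and |y| > 0.
Since the first p symbols of w are all 0's and |xy| ≤ p, y lies entirely in the leading 0-block: y = 0^k for some k with 1 ≤ k ≤ p.
Consider xy^2z = 0^{p+k} 1^p 2^{2p}. Now the 0- and 1-counts sum to 2p+k, but the 2-count is 2p ≠ 2p+k. So xy^2z ∉ L.
Contradiction. Therefore L is not regular.

0^{p+k} 1^p 2^{2p}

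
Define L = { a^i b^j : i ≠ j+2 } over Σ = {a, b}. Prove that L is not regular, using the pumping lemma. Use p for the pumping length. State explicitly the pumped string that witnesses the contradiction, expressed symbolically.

Toward a contradiction, assume L is regular with pumping length p.
Choose w = a^p b^{p+p!-2}. Since p ≠ (p+p!-2)+2 = p+p!, w ∈ L; and |w| ≥ p.
The pumping lemma gives a decomposition w = xyz where |xy| ≤ p and y is nonempty.
The first p characters of w are a's, so xy (and hence y) consists only of a's. Write y = a^k, 1 ≤ k ≤ p.
Since 1 ≤ k ≤ p, k divides p!; set t = 1 + p!/k. Then xy^t z has p + (p!/k)·k = p + p! copies of a. Now the a-count is p+p! and (b-count)+2 = (p+p!-2)+2 = p+p!, so i ≠ j+2 fails. So xy^t z = a^{p+p!} b^{p+p!-2} ∉ L.
This contradicts the pumping lemma, so L is not regular.

a^{p+p!} b^{p+p!-2}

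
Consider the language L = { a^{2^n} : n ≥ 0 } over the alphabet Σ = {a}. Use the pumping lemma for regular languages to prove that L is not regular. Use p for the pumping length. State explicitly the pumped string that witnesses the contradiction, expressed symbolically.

a^{2^p+k}

Suppose for contradiction that L is regular, and let p be the pumping length.
Take w = a^{2^p} ∈ L with |w| = 2^p ≥ p.
By the pumping lemma, w = xyz with |xy| ≤ p and |y| ≥ 1.
Then y = a^k for some k with 1 ≤ k ≤ p.
Pump with i = 2: xy^2z = a^{2^p+k}. Since 1 ≤ k ≤ p < 2^p, we have 2^p < 2^p+k < 2^{p+1}, so 2^p+k is not a power of 2. So xy^2z ∉ L.
Contradiction. Therefore L is not regular.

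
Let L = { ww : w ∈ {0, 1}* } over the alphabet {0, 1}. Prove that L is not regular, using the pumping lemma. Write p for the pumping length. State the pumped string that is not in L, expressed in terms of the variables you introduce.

Toward a contradiction, assume L is regular with pumping length p.
Take w = 0^p 1^p 0^p 1^p = uu where u = 0^p1^p; then w ∈ L and |w| = 4p ≥ p.
The pumping lemma gives a decomposition w = xyz where |xy| ≤ p and y is nonempty.
Because |xy| ≤ p and w begins with p copies of 0, we have y = 0^k with 1 ≤ k ≤ p.
Pump with i = 2: xy^2z = 0^{p+k} 1^p 0^p 1^p, of length 4p+k. Suppose this equals vv. The string starts with 0 and ends with 1, so v does too; thus the boundary between the two copies of v is a 1→0 transition. There is exactly one such transition, at position 2p+k, so |v| = 2p+k and |vv| = 4p+2k ≠ 4p+k since k ≥ 1. So xy^2z ∉ L.
Contradiction. Therefore L is not regular.

0^{p+k} 1^p 0^p 1^p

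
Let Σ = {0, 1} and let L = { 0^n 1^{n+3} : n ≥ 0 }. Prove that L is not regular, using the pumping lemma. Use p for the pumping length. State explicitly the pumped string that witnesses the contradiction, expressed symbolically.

0^{p+k} 1^{p+3}

Suppose for contradiction that L is regular, and let p be the pumping length.
Let w = 0^p 1^{p+3} ∈ L; note |w| = 2p+3 ≥ p.
The pumping lemma gives a decomposition w = xyz where |xy| ≤ p and |y| > 0.
Because |xy| ≤ p and w begins with p copies of 0, we have y = 0^k with 1 ≤ k ≤ p.
Pump with i = 2: xy^2z = 0^{p+k} 1^{p+3}. For this to lie in L we would need p+3 = (p+k)+3, which forces k = 0. But k ≥ 1, so xy^2z ∉ L.
This is a contradiction; hence L is not regular.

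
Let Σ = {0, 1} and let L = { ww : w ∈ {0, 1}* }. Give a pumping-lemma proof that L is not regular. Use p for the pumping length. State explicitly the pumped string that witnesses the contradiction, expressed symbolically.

0^{p+k} 1^p 0^p 1^p

Toward a contradiction, assume L is regular with pumping length p.
Take w = 0^p 1^p 0^p 1^p = uu where u = 0^p1^p; then w ∈ L and |w| = 4p ≥ p.
Write w = xyz as guaranteed by the lemma, with |xy| ≤ p and |y| ≥ 1.
The first p characters of w are 0's, so xy (and hence y) consists only of 0's. Write y = 0^k, 1 ≤ k ≤ p.
Pump with i = 2: xy^2z = 0^{p+k} 1^p 0^p 1^p, of length 4p+k. Suppose this equals vv. The string starts with 0 and ends with 1, so v does too; thus the boundary between the two copies of v is a 1→0 transition. There is exactly one such transition, at position 2p+k, so |v| = 2p+k and |vv| = 4p+2k ≠ 4p+k since k ≥ 1. So xy^2z ∉ L.
This is a contradiction; hence L is not regular.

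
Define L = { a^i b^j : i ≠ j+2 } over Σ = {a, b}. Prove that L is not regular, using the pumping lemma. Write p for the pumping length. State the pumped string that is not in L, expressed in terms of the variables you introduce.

Assume L is regular. Let p be the pumping length given by the pumping lemma.
Choose w = a^p b^{p+p!-2}. Since p ≠ (p+p!-2)+2 = p+p!, w ∈ L; and |w| ≥ p.
Write w = xyz as guaranteed by the lemma, with |xy| ≤ p and |y| > 0.
Since the first p symbols of w are all a's and |xy| ≤ p, y lies entirely in the leading a-block: y = a^k for some k with 1 ≤ k ≤ p.
Since 1 ≤ k ≤ p, k divides p!; set t = 1 + p!/k. Then xy^t z has p + (p!/k)·k = p + p! copies of a. Now the a-count is p+p! and (b-count)+2 = (p+p!-2)+2 = p+p!, so i ≠ j+2 fails. So xy^t z = a^{p+p!} b^{p+p!-2} ∉ L.
Contradiction. Therefore L is not regular.

a^{p+p!} b^{p+p!-2}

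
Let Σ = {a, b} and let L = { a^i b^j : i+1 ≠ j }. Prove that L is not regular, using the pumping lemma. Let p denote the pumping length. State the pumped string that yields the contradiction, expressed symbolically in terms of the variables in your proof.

Suppose for contradiction that L is regular, and let p be the pumping length.
Choose w = a^p b^{p+p!+1}. Since p ≠ (p+p!+1)-1 = p+p!, w ∈ L; and |w| ≥ p.
By the pumping lemma, w = xyz with |xy| ≤ p and y is nonempty.
Because |xy| ≤ p and w begins with p copies of a, we have y = a^k with 1 ≤ k ≤ p.
Since 1 ≤ k ≤ p, k divides p!; set t = 1 + p!/k. Then xy^t z has p + (p!/k)·k = p + p! copies of a. Now the a-count is p+p! and (b-count)-1 = (p+p!+1)-1 = p+p!, so i+1 ≠ j fails. So xy^t z = a^{p+p!} b^{p+p!+1} ∉ L.
This contradicts the pumping lemma, so L is not regular.

a^{p+p!} b^{p+p!+1}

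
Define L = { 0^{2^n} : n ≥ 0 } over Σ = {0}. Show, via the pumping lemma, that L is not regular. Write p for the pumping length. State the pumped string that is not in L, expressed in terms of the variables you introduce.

Toward a contradiction, assume L is regular with pumping length p.
Take w = 0^{2^p} ∈ L with |w| = 2^p ≥ p.
By the pumping lemma, w = xyz with |xy| ≤ p and |y| > 0.
Then y = 0^k for some k with 1 ≤ k ≤ p.
Pump with i = 2: xy^2z = 0^{2^p+k}. Since 1 ≤ k ≤ p < 2^p, we have 2^p < 2^p+k < 2^{p+1}, so 2^p+k is not a power of 2. So xy^2z ∉ L.
This contradicts the pumping lemma, so L is not regular.

0^{2^p+k}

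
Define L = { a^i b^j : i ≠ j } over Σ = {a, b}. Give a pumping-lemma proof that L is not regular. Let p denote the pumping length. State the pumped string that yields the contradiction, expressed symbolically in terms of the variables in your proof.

Assume L is regular; let p be its pumping constant.
Choose w = a^p b^{p+p!}. Since p ≠ p+p!, w ∈ L; and |w| ≥ p.
Write w = xyz as guaranteed by the lemma, with |xy| ≤ p and |y| ≥ 1.
Because |xy| ≤ p and w begins with p copies of a, we have y = a^k with 1 ≤ k ≤ p.
Since 1 ≤ k ≤ p, k divides p!; set t = 1 + p!/k. Then xy^t z has p + (p!/k)·k = p + p! copies of a. Now the a-count equals the b-count, so i ≠ j fails. So xy^t z = a^{p+p!} b^{p+p!} ∉ L.
This is a contradiction; hence L is not regular.

a^{p+p!} b^{p+p!}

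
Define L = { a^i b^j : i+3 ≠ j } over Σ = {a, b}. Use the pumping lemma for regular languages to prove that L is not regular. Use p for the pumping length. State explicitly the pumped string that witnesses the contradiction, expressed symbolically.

a^{p+p!} b^{p+p!+3}

Assume L is regular; let p be its pumping constant.
Choose w = a^p b^{p+p!+3}. Since p ≠ (p+p!+3)-3 = p+p!, w ∈ L; and |w| ≥ p.
By the pumping lemma, w = xyz with |xy| ≤ p and |y| ≥ 1.
Since the first p symbols of w are all a's and |xy| ≤ p, y lies entirely in the leading a-block: y = a^k for some k with 1 ≤ k ≤ p.
Since 1 ≤ k ≤ p, k divides p!; set t = 1 + p!/k. Then xy^t z has p + (p!/k)·k = p + p! copies of a. Now the a-count is p+p! and (b-count)-3 = (p+p!+3)-3 = p+p!, so i+3 ≠ j fails. So xy^t z = a^{p+p!} b^{p+p!+3} ∉ L.
This is a contradiction; hence L is not regular.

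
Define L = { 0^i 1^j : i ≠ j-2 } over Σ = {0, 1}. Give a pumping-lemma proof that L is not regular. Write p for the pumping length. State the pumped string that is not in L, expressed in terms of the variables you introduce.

Toward a contradiction, assume L is regular with pumping length p.
Choose w = 0^p 1^{p+p!+2}. Since p ≠ (p+p!+2)-2 = p+p!, w ∈ L; and |w| ≥ p.
By the pumping lemma, w = xyz with |xy| ≤ p and |y| > 0.
The first p characters of w are 0's, so xy (and hence y) consists only of 0's. Write y = 0^k, 1 ≤ k ≤ p.
Since 1 ≤ k ≤ p, k divides p!; set t = 1 + p!/k. Then xy^t z has p + (p!/k)·k = p + p! copies of 0. Now the 0-count is p+p! and (1-count)-2 = (p+p!+2)-2 = p+p!, so i ≠ j-2 fails. So xy^t z = 0^{p+p!} 1^{p+p!+2} ∉ L.
This contradicts the pumping lemma, so L is not regular.

0^{p+p!} 1^{p+p!+2}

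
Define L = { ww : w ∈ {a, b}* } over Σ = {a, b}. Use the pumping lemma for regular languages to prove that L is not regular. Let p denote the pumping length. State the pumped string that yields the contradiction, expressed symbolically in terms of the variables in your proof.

a^{p+k} b^p a^p b^p

Suppose for contradiction that L is regular, and let p be the pumping length.
Take w = a^p b^p a^p b^p = uu where u = a^pb^p; then w ∈ L and |w| = 4p ≥ p.
By the pumping lemma, w = xyz with |xy| ≤ p and y is nonempty.
The first p characters of w are a's, so xy (and hence y) consists only of a's. Write y = a^k, 1 ≤ k ≤ p.
Pump with i = 2: xy^2z = a^{p+k} b^p a^p b^p, of length 4p+k. Suppose this equals vv. The string starts with a and ends with b, so v does too; thus the boundary between the two copies of v is a b→a transition. There is exactly one such transition, at position 2p+k, so |v| = 2p+k and |vv| = 4p+2k ≠ 4p+k since k ≥ 1. So xy^2z ∉ L.
This is a contradiction; hence L is not regular.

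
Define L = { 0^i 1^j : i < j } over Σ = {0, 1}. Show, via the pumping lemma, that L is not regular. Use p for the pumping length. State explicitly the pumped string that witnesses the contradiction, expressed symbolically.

0^{p+k} 1^{p+1}

Suppose for contradiction that L is regular, and let p be the pumping length.
Choose w = 0^p 1^{p+1} ∈ L, with |w| = 2p+1 ≥ p.
By the pumping lemma, w = xyz with |xy| ≤ p and |y| ≥ 1.
Because |xy| ≤ p and w begins with p copies of 0, we have y = 0^k with 1 ≤ k ≤ p.
Consider xy^2z = 0^{p+k} 1^{p+1}. Since k ≥ 1, the 0-count p+k is at least p+1, so i < j fails; thus xy^2z ∉ L.
This is a contradiction; hence L is not regular.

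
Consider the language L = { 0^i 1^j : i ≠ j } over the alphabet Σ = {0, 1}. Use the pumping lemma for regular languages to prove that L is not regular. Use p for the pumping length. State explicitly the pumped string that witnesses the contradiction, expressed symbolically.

Assume L is regular. Let p be the pumping length given by the pumping lemma.
Choose w = 0^p 1^{p+p!}. Since p ≠ p+p!, w ∈ L; and |w| ≥ p.
Write w = xyz as guaranteed by the lemma, with |xy| ≤ p and y is nonempty.
The first p characters of w are 0's, so xy (and hence y) consists only of 0's. Write y = 0^k, 1 ≤ k ≤ p.
Since 1 ≤ k ≤ p, k divides p!; set t = 1 + p!/k. Then xy^t z has p + (p!/k)·k = p + p! copies of 0. Now the 0-count equals the 1-count, so i ≠ j fails. So xy^t z = 0^{p+p!} 1^{p+p!} ∉ L.
Contradiction. Therefore L is not regular.

0^{p+p!} 1^{p+p!}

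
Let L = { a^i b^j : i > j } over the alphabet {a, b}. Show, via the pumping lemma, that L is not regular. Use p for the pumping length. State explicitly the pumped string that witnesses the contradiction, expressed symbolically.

a^{p+1-k} b^p

Assume L is regular; let p be its pumping constant.
Choose w = a^{p+1} b^p ∈ L, with |w| = 2p+1 ≥ p.
By the pumping lemma, w = xyz with |xy| ≤ p and y is nonempty.
Since the first p symbols of w are all a's and |xy| ≤ p, y lies entirely in the leading a-block: y = a^k for some k with 1 ≤ k ≤ p.
Consider xy^0z = xz = a^{p+1-k} b^p. Since k ≥ 1, the a-count p+1-k is at most p, so i > j fails; thus xz ∉ L.
Contradiction. Therefore L is not regular.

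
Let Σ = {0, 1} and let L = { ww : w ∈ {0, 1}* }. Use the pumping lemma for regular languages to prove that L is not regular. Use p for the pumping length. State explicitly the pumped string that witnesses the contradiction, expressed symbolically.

0^{p+k} 1^p 0^p 1^p

Toward a contradiction, assume L is regular with pumping length p.
Take w = 0^p 1^p 0^p 1^p = uu where u = 0^p1^p; then w ∈ L and |w| = 4p ≥ p.
Write w = xyz as guaranteed by the lemma, with |xy| ≤ p and y is nonempty.
Since the first p symbols of w are all 0's and |xy| ≤ p, y lies entirely in the leading 0-block: y = 0^k for some k with 1 ≤ k ≤ p.
Pump with i = 2: xy^2z = 0^{p+k} 1^p 0^p 1^p, of length 4p+k. Suppose this equals vv. The string starts with 0 and ends with 1, so v does too; thus the boundary between the two copies of v is a 1→0 transition. There is exactly one such transition, at position 2p+k, so |v| = 2p+k and |vv| = 4p+2k ≠ 4p+k since k ≥ 1. So xy^2z ∉ L.
This contradicts the pumping lemma, so L is not regular.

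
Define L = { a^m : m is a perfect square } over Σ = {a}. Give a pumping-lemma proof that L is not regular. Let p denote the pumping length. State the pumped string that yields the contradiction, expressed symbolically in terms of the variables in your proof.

a^{p²+k}

Assume L is regular; let p be its pumping constant.
Take w = a^{p²} ∈ L with |w| = p² ≥ p.
The pumping lemma gives a decomposition w = xyz where |xy| ≤ p and |y| > 0.
Then y = a^k for some k with 1 ≤ k ≤ p.
Pump with i = 2: xy^2z = a^{p²+k}. Since 1 ≤ k ≤ p, p² < p²+k ≤ p²+p < (p+1)², so p²+k lies strictly between consecutive squares and is not a perfect square. So xy^2z ∉ L.
Contradiction. Therefore L is not regular.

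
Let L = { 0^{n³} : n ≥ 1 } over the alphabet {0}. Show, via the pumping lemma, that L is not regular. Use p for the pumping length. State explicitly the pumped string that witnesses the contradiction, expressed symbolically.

0^{p³+k}

Suppose for contradiction that L is regular, and let p be the pumping length.
Take w = 0^{p³} ∈ L with |w| = p³ ≥ p.
By the pumping lemma, w = xyz with |xy| ≤ p and |y| > 0.
Then y = 0^k for some k with 1 ≤ k ≤ p.
Pump with i = 2: xy^2z = 0^{p³+k}. Since 1 ≤ k ≤ p, p³ < p³+k ≤ p³+p < p³+3p²+3p+1 = (p+1)³, so p³+k is not a perfect cube. So xy^2z ∉ L.
Contradiction. Therefore L is not regular.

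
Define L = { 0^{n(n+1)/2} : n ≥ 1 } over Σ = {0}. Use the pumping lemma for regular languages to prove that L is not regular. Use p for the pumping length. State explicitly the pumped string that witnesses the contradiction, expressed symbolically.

0^{p(p+1)/2+k}

Suppose for contradiction that L is regular, and let p be the pumping length.
Take w = 0^{p(p+1)/2} ∈ L with |w| = p(p+1)/2 ≥ p.
The pumping lemma gives a decomposition w = xyz where |xy| ≤ p and |y| ≥ 1.
Then y = 0^k for some k with 1 ≤ k ≤ p.
Pump with i = 2: xy^2z = 0^{p(p+1)/2+k}. Since 1 ≤ k ≤ p, p(p+1)/2 < p(p+1)/2+k ≤ p(p+1)/2+p < (p+1)(p+2)/2, so p(p+1)/2+k is strictly between consecutive triangular numbers. So xy^2z ∉ L.
Contradiction. Therefore L is not regular.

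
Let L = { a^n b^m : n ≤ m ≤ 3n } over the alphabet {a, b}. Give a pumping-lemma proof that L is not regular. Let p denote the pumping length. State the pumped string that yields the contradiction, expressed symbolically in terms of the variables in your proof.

a^{p+k} b^p

Suppose for contradiction that L is regular, and let p be the pumping length.
Take w = a^p b^p ∈ L (since p ≤ p ≤ 3p), with |w| = 2p ≥ p.
By the pumping lemma, w = xyz with |xy| ≤ p and |y| ≥ 1.
Because |xy| ≤ p and w begins with p copies of a, we have y = a^k with 1 ≤ k ≤ p.
Pump with i = 2: xy^2z = a^{p+k} b^p. Now n = p+k > p = m, so the condition n ≤ m fails. Thus xy^2z ∉ L.
Contradiction. Therefore L is not regular.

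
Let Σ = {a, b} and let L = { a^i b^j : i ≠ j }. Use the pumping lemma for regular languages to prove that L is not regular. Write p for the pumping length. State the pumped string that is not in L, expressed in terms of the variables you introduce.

Toward a contradiction, assume L is regular with pumping length p.
Choose w = a^p b^{p+p!}. Since p ≠ p+p!, w ∈ L; and |w| ≥ p.
Write w = xyz as guaranteed by the lemma, with |xy| ≤ p and y is nonempty.
The first p characters of w are a's, so xy (and hence y) consists only of a's. Write y = a^k, 1 ≤ k ≤ p.
Since 1 ≤ k ≤ p, k divides p!; set t = 1 + p!/k. Then xy^t z has p + (p!/k)·k = p + p! copies of a. Now the a-count equals the b-count, so i ≠ j fails. So xy^t z = a^{p+p!} b^{p+p!} ∉ L.
This is a contradiction; hence L is not regular.

a^{p+p!} b^{p+p!}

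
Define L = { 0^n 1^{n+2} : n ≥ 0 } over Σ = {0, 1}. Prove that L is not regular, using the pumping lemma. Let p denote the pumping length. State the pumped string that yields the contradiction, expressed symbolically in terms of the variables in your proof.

0^{p+k} 1^{p+2}

Suppose for contradiction that L is regular, and let p be the pumping length.
Choose w = 0^p 1^{p+2}, which is in L with |w| = 2p+2 ≥ p.
By the pumping lemma, w = xyz with |xy| ≤ p and |y| > 0.
Because |xy| ≤ p and w begins with p copies of 0, we have y = 0^k with 1 ≤ k ≤ p.
Pump with i = 2: xy^2z = 0^{p+k} 1^{p+2}. For this to lie in L we would need p+2 = (p+k)+2, which forces k = 0. But k ≥ 1, so xy^2z ∉ L.
Contradiction. Therefore L is not regular.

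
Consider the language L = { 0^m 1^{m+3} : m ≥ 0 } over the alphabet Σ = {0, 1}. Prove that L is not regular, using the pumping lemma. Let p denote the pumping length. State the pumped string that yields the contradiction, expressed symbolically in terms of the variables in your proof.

0^{p+k} 1^{p+3}

Toward a contradiction, assume L is regular with pumping length p.
Take w = 0^p 1^{p+3}. Then w ∈ L and |w| = 2p+3 ≥ p.
By the pumping lemma, w = xyz with |xy| ≤ p and |y| ≥ 1.
Because |xy| ≤ p and w begins with p copies of 0, we have y = 0^k with 1 ≤ k ≤ p.
Pump with i = 2: xy^2z = 0^{p+k} 1^{p+3}. For this to lie in L we would need p+3 = (p+k)+3, which forces k = 0. But k ≥ 1, so xy^2z ∉ L.
This is a contradiction; hence L is not regular.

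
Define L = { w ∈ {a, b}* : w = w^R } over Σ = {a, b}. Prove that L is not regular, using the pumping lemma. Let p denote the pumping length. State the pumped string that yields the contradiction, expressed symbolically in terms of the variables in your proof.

Assume L is regular; let p be its pumping constant.
Take w = a^p b a^p, a palindrome of length 2p+1 ≥ p.
The pumping lemma gives a decomposition w = xyz where |xy| ≤ p and |y| > 0.
Because |xy| ≤ p and w begins with p copies of a, we have y = a^k with 1 ≤ k ≤ p.
Pump with i = 2: xy^2z = a^{p+k} b a^p. Its reverse is a^p b a^{p+k}, which differs from xy^2z since k ≥ 1. So xy^2z is not a palindrome and xy^2z ∉ L.
Contradiction. Therefore L is not regular.

a^{p+k} b a^p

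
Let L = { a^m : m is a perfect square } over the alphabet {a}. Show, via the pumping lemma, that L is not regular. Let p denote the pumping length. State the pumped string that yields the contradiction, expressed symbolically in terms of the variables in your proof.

a^{p²+k}

Suppose for contradiction that L is regular, and let p be the pumping length.
Take w = a^{p²} ∈ L with |w| = p² ≥ p.
The pumping lemma gives a decomposition w = xyz where |xy| ≤ p and |y| ≥ 1.
Then y = a^k for some k with 1 ≤ k ≤ p.
Pump with i = 2: xy^2z = a^{p²+k}. Since 1 ≤ k ≤ p, p² < p²+k ≤ p²+p < (p+1)², so p²+k lies strictly between consecutive squares and is not a perfect square. So xy^2z ∉ L.
Contradiction. Therefore L is not regular.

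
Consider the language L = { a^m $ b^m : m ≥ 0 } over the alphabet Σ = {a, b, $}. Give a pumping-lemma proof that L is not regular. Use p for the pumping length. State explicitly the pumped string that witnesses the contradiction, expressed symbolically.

Assume L is regular; let p be its pumping constant.
Take w = a^p $ b^p ∈ L with |w| = 2p+1 ≥ p.
The pumping lemma gives a decomposition w = xyz where |xy| ≤ p and |y| > 0.
The first p characters of w are a's, so xy (and hence y) consists only of a's. Write y = a^k, 1 ≤ k ≤ p.
Pump with i = 2: xy^2z = a^{p+k} $ b^p, which would require p+k = p. But k ≥ 1, so xy^2z ∉ L.
This is a contradiction; hence L is not regular.

a^{p+k} $ b^p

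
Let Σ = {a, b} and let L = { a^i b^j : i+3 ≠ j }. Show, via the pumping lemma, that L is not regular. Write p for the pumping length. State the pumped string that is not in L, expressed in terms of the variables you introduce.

a^{p+p!} b^{p+p!+3}

Suppose for contradiction that L is regular, and let p be the pumping length.
Choose w = a^p b^{p+p!+3}. Since p ≠ (p+p!+3)-3 = p+p!, w ∈ L; and |w| ≥ p.
By the pumping lemma, w = xyz with |xy| ≤ p and |y| ≥ 1.
Since the first p symbols of w are all a's and |xy| ≤ p, y lies entirely in the leading a-block: y = a^k for some k with 1 ≤ k ≤ p.
Since 1 ≤ k ≤ p, k divides p!; set t = 1 + p!/k. Then xy^t z has p + (p!/k)·k = p + p! copies of a. Now the a-count is p+p! and (b-count)-3 = (p+p!+3)-3 = p+p!, so i+3 ≠ j fails. So xy^t z = a^{p+p!} b^{p+p!+3} ∉ L.
Contradiction. Therefore L is not regular.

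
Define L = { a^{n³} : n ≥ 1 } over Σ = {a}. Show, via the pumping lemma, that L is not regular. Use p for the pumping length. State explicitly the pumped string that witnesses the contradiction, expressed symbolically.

a^{p³+k}

Suppose for contradiction that L is regular, and let p be the pumping length.
Take w = a^{p³} ∈ L with |w| = p³ ≥ p.
The pumping lemma gives a decomposition w = xyz where |xy| ≤ p and y is nonempty.
Then y = a^k for some k with 1 ≤ k ≤ p.
Pump with i = 2: xy^2z = a^{p³+k}. Since 1 ≤ k ≤ p, p³ < p³+k ≤ p³+p < p³+3p²+3p+1 = (p+1)³, so p³+k is not a perfect cube. So xy^2z ∉ L.
This contradicts the pumping lemma, so L is not regular.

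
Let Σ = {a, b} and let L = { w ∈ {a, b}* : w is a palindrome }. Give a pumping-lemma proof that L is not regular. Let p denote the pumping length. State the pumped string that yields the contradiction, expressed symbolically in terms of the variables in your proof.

a^{p+k} b a^p

Toward a contradiction, assume L is regular with pumping length p.
Take w = a^p b a^p, a palindrome of length 2p+1 ≥ p.
By the pumping lemma, w = xyz with |xy| ≤ p and y is nonempty.
Since the first p symbols of w are all a's and |xy| ≤ p, y lies entirely in the leading a-block: y = a^k for some k with 1 ≤ k ≤ p.
Pump with i = 2: xy^2z = a^{p+k} b a^p. Its reverse is a^p b a^{p+k}, which differs from xy^2z since k ≥ 1. So xy^2z is not a palindrome and xy^2z ∉ L.
This is a contradiction; hence L is not regular.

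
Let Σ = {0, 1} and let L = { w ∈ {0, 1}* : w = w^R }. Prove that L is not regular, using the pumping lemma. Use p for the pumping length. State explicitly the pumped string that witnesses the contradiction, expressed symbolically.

0^{p+k} 1 0^p

Suppose for contradiction that L is regular, and let p be the pumping length.
Take w = 0^p 1 0^p, a palindrome of length 2p+1 ≥ p.
The pumping lemma gives a decomposition w = xyz where |xy| ≤ p and |y| ≥ 1.
Since the first p symbols of w are all 0's and |xy| ≤ p, y lies entirely in the leading 0-block: y = 0^k for some k with 1 ≤ k ≤ p.
Pump with i = 2: xy^2z = 0^{p+k} 1 0^p. Its reverse is 0^p 1 0^{p+k}, which differs from xy^2z since k ≥ 1. So xy^2z is not a palindrome and xy^2z ∉ L.
This is a contradiction; hence L is not regular.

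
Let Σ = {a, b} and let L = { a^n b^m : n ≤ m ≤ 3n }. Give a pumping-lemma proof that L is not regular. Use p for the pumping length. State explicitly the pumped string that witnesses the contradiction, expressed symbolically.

Toward a contradiction, assume L is regular with pumping length p.
Take w = a^p b^p ∈ L (since p ≤ p ≤ 3p), with |w| = 2p ≥ p.
By the pumping lemma, w = xyz with |xy| ≤ p and |y| > 0.
The first p characters of w are a's, so xy (and hence y) consists only of a's. Write y = a^k, 1 ≤ k ≤ p.
Pump with i = 2: xy^2z = a^{p+k} b^p. Now n = p+k > p = m, so the condition n ≤ m fails. Thus xy^2z ∉ L.
This contradicts the pumping lemma, so L is not regular.

a^{p+k} b^p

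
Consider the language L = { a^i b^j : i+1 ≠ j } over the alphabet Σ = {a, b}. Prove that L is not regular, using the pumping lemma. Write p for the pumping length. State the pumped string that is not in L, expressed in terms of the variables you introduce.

Toward a contradiction, assume L is regular with pumping length p.
Choose w = a^p b^{p+p!+1}. Since p ≠ (p+p!+1)-1 = p+p!, w ∈ L; and |w| ≥ p.
Write w = xyz as guaranteed by the lemma, with |xy| ≤ p and |y| > 0.
Since the first p symbols of w are all a's and |xy| ≤ p, y lies entirely in the leading a-block: y = a^k for some k with 1 ≤ k ≤ p.
Since 1 ≤ k ≤ p, k divides p!; set t = 1 + p!/k. Then xy^t z has p + (p!/k)·k = p + p! copies of a. Now the a-count is p+p! and (b-count)-1 = (p+p!+1)-1 = p+p!, so i+1 ≠ j fails. So xy^t z = a^{p+p!} b^{p+p!+1} ∉ L.
Contradiction. Therefore L is not regular.

a^{p+p!} b^{p+p!+1}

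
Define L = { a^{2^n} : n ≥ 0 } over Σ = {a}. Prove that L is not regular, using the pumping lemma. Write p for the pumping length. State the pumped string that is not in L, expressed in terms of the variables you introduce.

Suppose for contradiction that L is regular, and let p be the pumping length.
Take w = a^{2^p} ∈ L with |w| = 2^p ≥ p.
The pumping lemma gives a decomposition w = xyz where |xy| ≤ p and y is nonempty.
Then y = a^k for some k with 1 ≤ k ≤ p.
Pump with i = 2: xy^2z = a^{2^p+k}. Since 1 ≤ k ≤ p < 2^p, we have 2^p < 2^p+k < 2^{p+1}, so 2^p+k is not a power of 2. So xy^2z ∉ L.
This is a contradiction; hence L is not regular.

a^{2^p+k}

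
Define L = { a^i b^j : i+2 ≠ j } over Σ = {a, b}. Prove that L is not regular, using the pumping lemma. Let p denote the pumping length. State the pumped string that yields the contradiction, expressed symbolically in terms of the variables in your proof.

Suppose for contradiction that L is regular, and let p be the pumping length.
Choose w = a^p b^{p+p!+2}. Since p ≠ (p+p!+2)-2 = p+p!, w ∈ L; and |w| ≥ p.
By the pumping lemma, w = xyz with |xy| ≤ p and |y| ≥ 1.
Because |xy| ≤ p and w begins with p copies of a, we have y = a^k with 1 ≤ k ≤ p.
Since 1 ≤ k ≤ p, k divides p!; set t = 1 + p!/k. Then xy^t z has p + (p!/k)·k = p + p! copies of a. Now the a-count is p+p! and (b-count)-2 = (p+p!+2)-2 = p+p!, so i+2 ≠ j fails. So xy^t z = a^{p+p!} b^{p+p!+2} ∉ L.
Contradiction. Therefore L is not regular.

a^{p+p!} b^{p+p!+2}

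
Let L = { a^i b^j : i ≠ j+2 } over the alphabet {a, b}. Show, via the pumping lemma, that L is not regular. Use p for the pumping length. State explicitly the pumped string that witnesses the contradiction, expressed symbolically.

a^{p+p!} b^{p+p!-2}

Suppose for contradiction that L is regular, and let p be the pumping length.
Choose w = a^p b^{p+p!-2}. Since p ≠ (p+p!-2)+2 = p+p!, w ∈ L; and |w| ≥ p.
Write w = xyz as guaranteed by the lemma, with |xy| ≤ p and y is nonempty.
The first p characters of w are a's, so xy (and hence y) consists only of a's. Write y = a^k, 1 ≤ k ≤ p.
Since 1 ≤ k ≤ p, k divides p!; set t = 1 + p!/k. Then xy^t z has p + (p!/k)·k = p + p! copies of a. Now the a-count is p+p! and (b-count)+2 = (p+p!-2)+2 = p+p!, so i ≠ j+2 fails. So xy^t z = a^{p+p!} b^{p+p!-2} ∉ L.
Contradiction. Therefore L is not regular.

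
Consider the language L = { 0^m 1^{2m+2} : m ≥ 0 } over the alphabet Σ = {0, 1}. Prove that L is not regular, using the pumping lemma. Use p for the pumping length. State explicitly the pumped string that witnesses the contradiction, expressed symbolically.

Toward a contradiction, assume L is regular with pumping length p.
Choose w = 0^p 1^{2p+2}, which is in L with |w| = 3p+2 ≥ p.
By the pumping lemma, w = xyz with |xy| ≤ p and |y| > 0.
Because |xy| ≤ p and w begins with p copies of 0, we have y = 0^k with 1 ≤ k ≤ p.
Pump with i = 2: xy^2z = 0^{p+k} 1^{2p+2}. For this to lie in L we would need 2p+2 = 2(p+k)+2, which forces k = 0. But k ≥ 1, so xy^2z ∉ L.
This contradicts the pumping lemma, so L is not regular.

0^{p+k} 1^{2p+2}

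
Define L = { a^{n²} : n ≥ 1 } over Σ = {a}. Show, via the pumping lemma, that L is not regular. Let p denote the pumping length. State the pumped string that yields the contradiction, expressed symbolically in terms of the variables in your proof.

a^{p²+k}

Assume L is regular. Let p be the pumping length given by the pumping lemma.
Take w = a^{p²} ∈ L with |w| = p² ≥ p.
Write w = xyz as guaranteed by the lemma, with |xy| ≤ p and y is nonempty.
Then y = a^k for some k with 1 ≤ k ≤ p.
Pump with i = 2: xy^2z = a^{p²+k}. Since 1 ≤ k ≤ p, p² < p²+k ≤ p²+p < (p+1)², so p²+k lies strictly between consecutive squares and is not a perfect square. So xy^2z ∉ L.
Contradiction. Therefore L is not regular.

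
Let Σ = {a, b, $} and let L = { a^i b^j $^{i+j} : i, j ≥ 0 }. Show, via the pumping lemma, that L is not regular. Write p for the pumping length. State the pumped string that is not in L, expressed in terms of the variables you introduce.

Assume L is regular. Let p be the pumping length given by the pumping lemma.
Take w = a^p b^p $^{2p} ∈ L (with i=j=p, i+j=2p), |w| = 4p ≥ p.
The pumping lemma gives a decomposition w = xyz where |xy| ≤ p and y is nonempty.
Because |xy| ≤ p and w begins with p copies of a, we have y = a^k with 1 ≤ k ≤ p.
Consider xy^2z = a^{p+k} b^p $^{2p}. Now the a- and b-counts sum to 2p+k, but the $-count is 2p ≠ 2p+k. So xy^2z ∉ L.
This contradicts the pumping lemma, so L is not regular.

a^{p+k} b^p $^{2p}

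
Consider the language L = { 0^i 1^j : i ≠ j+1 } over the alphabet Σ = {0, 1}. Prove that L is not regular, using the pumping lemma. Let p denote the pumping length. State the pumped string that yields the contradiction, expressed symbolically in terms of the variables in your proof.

Assume L is regular. Let p be the pumping length given by the pumping lemma.
Choose w = 0^p 1^{p+p!-1}. Since p ≠ (p+p!-1)+1 = p+p!, w ∈ L; and |w| ≥ p.
The pumping lemma gives a decomposition w = xyz where |xy| ≤ p and |y| ≥ 1.
Because |xy| ≤ p and w begins with p copies of 0, we have y = 0^k with 1 ≤ k ≤ p.
Since 1 ≤ k ≤ p, k divides p!; set t = 1 + p!/k. Then xy^t z has p + (p!/k)·k = p + p! copies of 0. Now the 0-count is p+p! and (1-count)+1 = (p+p!-1)+1 = p+p!, so i ≠ j+1 fails. So xy^t z = 0^{p+p!} 1^{p+p!-1} ∉ L.
This is a contradiction; hence L is not regular.

0^{p+p!} 1^{p+p!-1}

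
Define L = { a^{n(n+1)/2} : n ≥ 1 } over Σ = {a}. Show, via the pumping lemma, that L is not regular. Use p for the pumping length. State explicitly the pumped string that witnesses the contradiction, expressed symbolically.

a^{p(p+1)/2+k}

Toward a contradiction, assume L is regular with pumping length p.
Take w = a^{p(p+1)/2} ∈ L with |w| = p(p+1)/2 ≥ p.
Write w = xyz as guaranteed by the lemma, with |xy| ≤ p and |y| ≥ 1.
Then y = a^k for some k with 1 ≤ k ≤ p.
Pump with i = 2: xy^2z = a^{p(p+1)/2+k}. Since 1 ≤ k ≤ p, p(p+1)/2 < p(p+1)/2+k ≤ p(p+1)/2+p < (p+1)(p+2)/2, so p(p+1)/2+k is strictly between consecutive triangular numbers. So xy^2z ∉ L.
This is a contradiction; hence L is not regular.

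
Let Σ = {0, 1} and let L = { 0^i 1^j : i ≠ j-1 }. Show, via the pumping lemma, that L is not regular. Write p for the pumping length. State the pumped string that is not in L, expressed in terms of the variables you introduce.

0^{p+p!} 1^{p+p!+1}

Toward a contradiction, assume L is regular with pumping length p.
Choose w = 0^p 1^{p+p!+1}. Since p ≠ (p+p!+1)-1 = p+p!, w ∈ L; and |w| ≥ p.
Write w = xyz as guaranteed by the lemma, with |xy| ≤ p and |y| ≥ 1.
The first p characters of w are 0's, so xy (and hence y) consists only of 0's. Write y = 0^k, 1 ≤ k ≤ p.
Since 1 ≤ k ≤ p, k divides p!; set t = 1 + p!/k. Then xy^t z has p + (p!/k)·k = p + p! copies of 0. Now the 0-count is p+p! and (1-count)-1 = (p+p!+1)-1 = p+p!, so i ≠ j-1 fails. So xy^t z = 0^{p+p!} 1^{p+p!+1} ∉ L.
This is a contradiction; hence L is not regular.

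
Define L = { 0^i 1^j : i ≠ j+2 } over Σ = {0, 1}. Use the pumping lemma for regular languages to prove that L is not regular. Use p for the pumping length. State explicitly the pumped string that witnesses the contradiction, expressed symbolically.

Assume L is regular; let p be its pumping constant.
Choose w = 0^p 1^{p+p!-2}. Since p ≠ (p+p!-2)+2 = p+p!, w ∈ L; and |w| ≥ p.
By the pumping lemma, w = xyz with |xy| ≤ p and |y| > 0.
Because |xy| ≤ p and w begins with p copies of 0, we have y = 0^k with 1 ≤ k ≤ p.
Since 1 ≤ k ≤ p, k divides p!; set t = 1 + p!/k. Then xy^t z has p + (p!/k)·k = p + p! copies of 0. Now the 0-count is p+p! and (1-count)+2 = (p+p!-2)+2 = p+p!, so i ≠ j+2 fails. So xy^t z = 0^{p+p!} 1^{p+p!-2} ∉ L.
This contradicts the pumping lemma, so L is not regular.

0^{p+p!} 1^{p+p!-2}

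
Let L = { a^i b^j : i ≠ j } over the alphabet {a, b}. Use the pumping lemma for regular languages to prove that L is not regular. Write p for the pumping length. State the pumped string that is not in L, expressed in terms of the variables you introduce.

a^{p+p!} b^{p+p!}

Suppose for contradiction that L is regular, and let p be the pumping length.
Choose w = a^p b^{p+p!}. Since p ≠ p+p!, w ∈ L; and |w| ≥ p.
Write w = xyz as guaranteed by the lemma, with |xy| ≤ p and y is nonempty.
Since the first p symbols of w are all a's and |xy| ≤ p, y lies entirely in the leading a-block: y = a^k for some k with 1 ≤ k ≤ p.
Since 1 ≤ k ≤ p, k divides p!; set t = 1 + p!/k. Then xy^t z has p + (p!/k)·k = p + p! copies of a. Now the a-count equals the b-count, so i ≠ j fails. So xy^t z = a^{p+p!} b^{p+p!} ∉ L.
Contradiction. Therefore L is not regular.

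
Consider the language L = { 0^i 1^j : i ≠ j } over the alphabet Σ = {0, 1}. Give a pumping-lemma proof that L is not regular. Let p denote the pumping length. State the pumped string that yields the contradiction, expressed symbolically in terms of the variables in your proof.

Toward a contradiction, assume L is regular with pumping length p.
Choose w = 0^p 1^{p+p!}. Since p ≠ p+p!, w ∈ L; and |w| ≥ p.
Write w = xyz as guaranteed by the lemma, with |xy| ≤ p and |y| > 0.
The first p characters of w are 0's, so xy (and hence y) consists only of 0's. Write y = 0^k, 1 ≤ k ≤ p.
Since 1 ≤ k ≤ p, k divides p!; set t = 1 + p!/k. Then xy^t z has p + (p!/k)·k = p + p! copies of 0. Now the 0-count equals the 1-count, so i ≠ j fails. So xy^t z = 0^{p+p!} 1^{p+p!} ∉ L.
This is a contradiction; hence L is not regular.

0^{p+p!} 1^{p+p!}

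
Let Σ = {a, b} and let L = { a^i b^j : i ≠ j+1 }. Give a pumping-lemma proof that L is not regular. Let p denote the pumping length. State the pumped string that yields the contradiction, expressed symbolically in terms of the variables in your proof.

a^{p+p!} b^{p+p!-1}

Assume L is regular; let p be its pumping constant.
Choose w = a^p b^{p+p!-1}. Since p ≠ (p+p!-1)+1 = p+p!, w ∈ L; and |w| ≥ p.
Write w = xyz as guaranteed by the lemma, with |xy| ≤ p and y is nonempty.
Since the first p symbols of w are all a's and |xy| ≤ p, y lies entirely in the leading a-block: y = a^k for some k with 1 ≤ k ≤ p.
Since 1 ≤ k ≤ p, k divides p!; set t = 1 + p!/k. Then xy^t z has p + (p!/k)·k = p + p! copies of a. Now the a-count is p+p! and (b-count)+1 = (p+p!-1)+1 = p+p!, so i ≠ j+1 fails. So xy^t z = a^{p+p!} b^{p+p!-1} ∉ L.
This contradicts the pumping lemma, so L is not regular.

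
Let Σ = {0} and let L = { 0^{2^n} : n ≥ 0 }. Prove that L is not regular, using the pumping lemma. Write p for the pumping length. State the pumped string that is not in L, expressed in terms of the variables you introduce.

0^{2^p+k}

Assume L is regular; let p be its pumping constant.
Take w = 0^{2^p} ∈ L with |w| = 2^p ≥ p.
Write w = xyz as guaranteed by the lemma, with |xy| ≤ p and y is nonempty.
Then y = 0^k for some k with 1 ≤ k ≤ p.
Pump with i = 2: xy^2z = 0^{2^p+k}. Since 1 ≤ k ≤ p < 2^p, we have 2^p < 2^p+k < 2^{p+1}, so 2^p+k is not a power of 2. So xy^2z ∉ L.
This contradicts the pumping lemma, so L is not regular.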